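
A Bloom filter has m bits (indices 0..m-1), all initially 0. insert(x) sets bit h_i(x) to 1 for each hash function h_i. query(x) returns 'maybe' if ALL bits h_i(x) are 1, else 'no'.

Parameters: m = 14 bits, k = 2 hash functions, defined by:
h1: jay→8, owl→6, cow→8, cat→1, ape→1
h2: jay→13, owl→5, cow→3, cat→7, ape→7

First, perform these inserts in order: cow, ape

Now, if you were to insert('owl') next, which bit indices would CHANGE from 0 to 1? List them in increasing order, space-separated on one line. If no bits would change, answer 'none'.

Answer: 5 6

Derivation:
Start: bits=00000000000000
After insert 'cow': sets bits 3 8 -> bits=00010000100000
After insert 'ape': sets bits 1 7 -> bits=01010001100000
insert 'owl' would touch bits 5 6; currently bit5=0, bit6=0
Bits that are 0 among those (would change 0->1): 5 6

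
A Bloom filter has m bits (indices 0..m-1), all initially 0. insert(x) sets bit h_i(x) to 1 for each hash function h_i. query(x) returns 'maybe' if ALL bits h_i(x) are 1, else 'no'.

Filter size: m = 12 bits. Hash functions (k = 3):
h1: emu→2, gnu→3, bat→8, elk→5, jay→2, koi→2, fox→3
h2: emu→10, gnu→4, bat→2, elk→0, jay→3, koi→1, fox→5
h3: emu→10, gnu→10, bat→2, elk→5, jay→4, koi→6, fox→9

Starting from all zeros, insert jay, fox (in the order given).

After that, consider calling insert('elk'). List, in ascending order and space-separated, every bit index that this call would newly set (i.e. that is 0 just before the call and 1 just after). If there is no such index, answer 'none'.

Answer: 0

Derivation:
Start: bits=000000000000
After insert 'jay': sets bits 2 3 4 -> bits=001110000000
After insert 'fox': sets bits 3 5 9 -> bits=001111000100
insert 'elk' would touch bits 0 5; currently bit0=0, bit5=1
Bits that are 0 among those (would change 0->1): 0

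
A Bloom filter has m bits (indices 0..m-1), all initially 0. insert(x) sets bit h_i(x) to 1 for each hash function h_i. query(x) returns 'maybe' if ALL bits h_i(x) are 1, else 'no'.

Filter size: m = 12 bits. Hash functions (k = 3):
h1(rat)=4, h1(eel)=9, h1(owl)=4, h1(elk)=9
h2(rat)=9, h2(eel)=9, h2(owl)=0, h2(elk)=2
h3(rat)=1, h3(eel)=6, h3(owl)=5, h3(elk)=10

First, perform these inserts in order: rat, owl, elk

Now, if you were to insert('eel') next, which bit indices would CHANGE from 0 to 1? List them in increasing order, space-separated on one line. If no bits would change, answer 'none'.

Start: bits=000000000000
After insert 'rat': sets bits 1 4 9 -> bits=010010000100
After insert 'owl': sets bits 0 4 5 -> bits=110011000100
After insert 'elk': sets bits 2 9 10 -> bits=111011000110
insert 'eel' would touch bits 6 9; currently bit6=0, bit9=1
Bits that are 0 among those (would change 0->1): 6

Answer: 6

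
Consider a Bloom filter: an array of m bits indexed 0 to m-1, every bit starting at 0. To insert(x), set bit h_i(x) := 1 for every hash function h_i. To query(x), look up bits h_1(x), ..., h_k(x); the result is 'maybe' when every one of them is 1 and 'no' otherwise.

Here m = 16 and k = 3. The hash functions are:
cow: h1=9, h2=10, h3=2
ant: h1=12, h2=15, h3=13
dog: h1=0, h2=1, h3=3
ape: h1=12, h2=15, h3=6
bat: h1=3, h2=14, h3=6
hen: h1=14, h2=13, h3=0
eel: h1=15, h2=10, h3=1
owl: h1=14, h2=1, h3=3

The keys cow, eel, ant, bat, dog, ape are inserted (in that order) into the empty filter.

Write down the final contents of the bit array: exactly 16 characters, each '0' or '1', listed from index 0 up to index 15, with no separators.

Start: bits=0000000000000000
After insert 'cow': sets bits 2 9 10 -> bits=0010000001100000
After insert 'eel': sets bits 1 10 15 -> bits=0110000001100001
After insert 'ant': sets bits 12 13 15 -> bits=0110000001101101
After insert 'bat': sets bits 3 6 14 -> bits=0111001001101111
After insert 'dog': sets bits 0 1 3 -> bits=1111001001101111
After insert 'ape': sets bits 6 12 15 -> bits=1111001001101111

Answer: 1111001001101111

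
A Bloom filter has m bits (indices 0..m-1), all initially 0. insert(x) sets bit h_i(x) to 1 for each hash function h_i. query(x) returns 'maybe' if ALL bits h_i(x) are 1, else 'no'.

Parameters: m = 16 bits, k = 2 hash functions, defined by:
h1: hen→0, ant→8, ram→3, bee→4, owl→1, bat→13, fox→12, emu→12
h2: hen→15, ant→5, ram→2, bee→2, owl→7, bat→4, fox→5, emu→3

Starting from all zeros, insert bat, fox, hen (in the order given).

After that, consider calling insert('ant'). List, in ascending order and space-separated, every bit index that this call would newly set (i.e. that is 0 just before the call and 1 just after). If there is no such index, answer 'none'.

Start: bits=0000000000000000
After insert 'bat': sets bits 4 13 -> bits=0000100000000100
After insert 'fox': sets bits 5 12 -> bits=0000110000001100
After insert 'hen': sets bits 0 15 -> bits=1000110000001101
insert 'ant' would touch bits 5 8; currently bit5=1, bit8=0
Bits that are 0 among those (would change 0->1): 8

Answer: 8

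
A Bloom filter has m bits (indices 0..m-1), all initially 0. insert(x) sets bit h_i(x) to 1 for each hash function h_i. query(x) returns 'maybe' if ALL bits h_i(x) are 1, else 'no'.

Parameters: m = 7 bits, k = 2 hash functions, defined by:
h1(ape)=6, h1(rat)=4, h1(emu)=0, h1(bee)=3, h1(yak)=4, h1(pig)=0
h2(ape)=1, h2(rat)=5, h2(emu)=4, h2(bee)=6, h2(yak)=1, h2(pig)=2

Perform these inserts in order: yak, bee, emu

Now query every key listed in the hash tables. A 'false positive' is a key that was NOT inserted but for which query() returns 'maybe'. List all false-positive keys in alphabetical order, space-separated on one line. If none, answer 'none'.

Answer: ape

Derivation:
Start: bits=0000000
After insert 'yak': sets bits 1 4 -> bits=0100100
After insert 'bee': sets bits 3 6 -> bits=0101101
After insert 'emu': sets bits 0 4 -> bits=1101101
Not inserted: ape pig rat — query each against bits=1101101:
query ape: checks bit1=1, bit6=1 (all 1) -> maybe => FALSE POSITIVE
query pig: checks bit0=1, bit2=0 (has a 0) -> no => not a false positive
query rat: checks bit4=1, bit5=0 (has a 0) -> no => not a false positive
False positives (alphabetical): ape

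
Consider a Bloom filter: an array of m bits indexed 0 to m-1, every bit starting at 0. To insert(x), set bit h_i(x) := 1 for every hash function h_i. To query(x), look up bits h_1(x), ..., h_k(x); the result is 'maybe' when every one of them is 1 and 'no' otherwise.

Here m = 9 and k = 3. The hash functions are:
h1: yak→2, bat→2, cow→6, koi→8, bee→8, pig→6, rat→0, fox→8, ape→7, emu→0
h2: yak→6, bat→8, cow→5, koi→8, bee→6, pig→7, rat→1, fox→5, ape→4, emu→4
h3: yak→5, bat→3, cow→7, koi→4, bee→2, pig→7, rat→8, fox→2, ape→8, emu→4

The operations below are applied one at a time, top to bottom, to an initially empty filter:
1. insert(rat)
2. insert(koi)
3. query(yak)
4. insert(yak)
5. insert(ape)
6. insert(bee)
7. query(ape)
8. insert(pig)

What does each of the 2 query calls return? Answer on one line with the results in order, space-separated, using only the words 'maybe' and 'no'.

Start: bits=000000000
Op 1: insert rat -> sets bits 0 1 8 -> bits=110000001
Op 2: insert koi -> sets bits 4 8 -> bits=110010001
Op 3: query yak -> checks bit2=0, bit5=0, bit6=0 (has a 0) -> no
Op 4: insert yak -> sets bits 2 5 6 -> bits=111011101
Op 5: insert ape -> sets bits 4 7 8 -> bits=111011111
Op 6: insert bee -> sets bits 2 6 8 -> bits=111011111
Op 7: query ape -> checks bit4=1, bit7=1, bit8=1 (all 1) -> maybe
Op 8: insert pig -> sets bits 6 7 -> bits=111011111
Query results in order: no maybe

Answer: no maybe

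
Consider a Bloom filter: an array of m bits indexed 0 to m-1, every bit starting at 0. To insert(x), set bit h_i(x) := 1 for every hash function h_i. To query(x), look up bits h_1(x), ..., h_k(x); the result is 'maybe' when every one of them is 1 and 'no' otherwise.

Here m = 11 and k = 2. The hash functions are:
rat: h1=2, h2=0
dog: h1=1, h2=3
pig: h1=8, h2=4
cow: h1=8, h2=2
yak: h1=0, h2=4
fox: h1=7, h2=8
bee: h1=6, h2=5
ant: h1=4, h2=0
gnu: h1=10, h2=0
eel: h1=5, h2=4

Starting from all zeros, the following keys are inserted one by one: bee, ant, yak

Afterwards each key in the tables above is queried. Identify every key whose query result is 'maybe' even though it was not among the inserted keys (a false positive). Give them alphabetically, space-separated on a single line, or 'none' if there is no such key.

Start: bits=00000000000
After insert 'bee': sets bits 5 6 -> bits=00000110000
After insert 'ant': sets bits 0 4 -> bits=10001110000
After insert 'yak': sets bits 0 4 -> bits=10001110000
Not inserted: cow dog eel fox gnu pig rat — query each against bits=10001110000:
query cow: checks bit2=0, bit8=0 (has a 0) -> no => not a false positive
query dog: checks bit1=0, bit3=0 (has a 0) -> no => not a false positive
query eel: checks bit4=1, bit5=1 (all 1) -> maybe => FALSE POSITIVE
query fox: checks bit7=0, bit8=0 (has a 0) -> no => not a false positive
query gnu: checks bit0=1, bit10=0 (has a 0) -> no => not a false positive
query pig: checks bit4=1, bit8=0 (has a 0) -> no => not a false positive
query rat: checks bit0=1, bit2=0 (has a 0) -> no => not a false positive
False positives (alphabetical): eel

Answer: eel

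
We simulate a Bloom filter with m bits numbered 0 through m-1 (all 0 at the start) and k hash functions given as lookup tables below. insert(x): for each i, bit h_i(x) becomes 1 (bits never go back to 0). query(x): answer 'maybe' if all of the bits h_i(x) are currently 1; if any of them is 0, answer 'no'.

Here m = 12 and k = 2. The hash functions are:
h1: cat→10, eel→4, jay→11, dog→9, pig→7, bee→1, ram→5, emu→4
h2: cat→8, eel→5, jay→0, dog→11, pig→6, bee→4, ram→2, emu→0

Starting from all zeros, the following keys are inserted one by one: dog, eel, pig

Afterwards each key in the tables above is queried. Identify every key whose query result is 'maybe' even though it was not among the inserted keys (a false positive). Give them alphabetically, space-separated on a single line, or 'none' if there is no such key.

Answer: none

Derivation:
Start: bits=000000000000
After insert 'dog': sets bits 9 11 -> bits=000000000101
After insert 'eel': sets bits 4 5 -> bits=000011000101
After insert 'pig': sets bits 6 7 -> bits=000011110101
Not inserted: bee cat emu jay ram — query each against bits=000011110101:
query bee: checks bit1=0, bit4=1 (has a 0) -> no => not a false positive
query cat: checks bit8=0, bit10=0 (has a 0) -> no => not a false positive
query emu: checks bit0=0, bit4=1 (has a 0) -> no => not a false positive
query jay: checks bit0=0, bit11=1 (has a 0) -> no => not a false positive
query ram: checks bit2=0, bit5=1 (has a 0) -> no => not a false positive
False positives (alphabetical): none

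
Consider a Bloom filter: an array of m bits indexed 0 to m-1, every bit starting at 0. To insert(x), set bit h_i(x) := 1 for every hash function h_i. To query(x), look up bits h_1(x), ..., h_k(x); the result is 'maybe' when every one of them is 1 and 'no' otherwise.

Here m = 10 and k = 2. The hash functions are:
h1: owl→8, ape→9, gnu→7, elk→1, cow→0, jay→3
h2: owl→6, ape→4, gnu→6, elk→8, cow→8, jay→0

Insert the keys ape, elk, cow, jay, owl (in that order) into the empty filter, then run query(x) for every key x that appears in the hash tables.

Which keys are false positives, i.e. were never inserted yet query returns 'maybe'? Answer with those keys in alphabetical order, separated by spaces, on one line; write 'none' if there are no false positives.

Start: bits=0000000000
After insert 'ape': sets bits 4 9 -> bits=0000100001
After insert 'elk': sets bits 1 8 -> bits=0100100011
After insert 'cow': sets bits 0 8 -> bits=1100100011
After insert 'jay': sets bits 0 3 -> bits=1101100011
After insert 'owl': sets bits 6 8 -> bits=1101101011
Not inserted: gnu — query each against bits=1101101011:
query gnu: checks bit6=1, bit7=0 (has a 0) -> no => not a false positive
False positives (alphabetical): none

Answer: none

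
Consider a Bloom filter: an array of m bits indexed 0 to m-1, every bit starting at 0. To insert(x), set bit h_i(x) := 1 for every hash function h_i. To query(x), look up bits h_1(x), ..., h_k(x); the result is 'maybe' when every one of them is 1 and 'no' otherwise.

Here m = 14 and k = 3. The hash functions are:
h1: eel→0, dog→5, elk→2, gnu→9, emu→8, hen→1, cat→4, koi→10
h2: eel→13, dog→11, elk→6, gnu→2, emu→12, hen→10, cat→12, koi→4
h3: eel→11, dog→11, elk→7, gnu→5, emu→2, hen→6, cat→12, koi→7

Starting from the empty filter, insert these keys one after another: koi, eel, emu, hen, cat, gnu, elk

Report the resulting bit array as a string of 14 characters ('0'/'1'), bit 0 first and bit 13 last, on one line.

Answer: 11101111111111

Derivation:
Start: bits=00000000000000
After insert 'koi': sets bits 4 7 10 -> bits=00001001001000
After insert 'eel': sets bits 0 11 13 -> bits=10001001001101
After insert 'emu': sets bits 2 8 12 -> bits=10101001101111
After insert 'hen': sets bits 1 6 10 -> bits=11101011101111
After insert 'cat': sets bits 4 12 -> bits=11101011101111
After insert 'gnu': sets bits 2 5 9 -> bits=11101111111111
After insert 'elk': sets bits 2 6 7 -> bits=11101111111111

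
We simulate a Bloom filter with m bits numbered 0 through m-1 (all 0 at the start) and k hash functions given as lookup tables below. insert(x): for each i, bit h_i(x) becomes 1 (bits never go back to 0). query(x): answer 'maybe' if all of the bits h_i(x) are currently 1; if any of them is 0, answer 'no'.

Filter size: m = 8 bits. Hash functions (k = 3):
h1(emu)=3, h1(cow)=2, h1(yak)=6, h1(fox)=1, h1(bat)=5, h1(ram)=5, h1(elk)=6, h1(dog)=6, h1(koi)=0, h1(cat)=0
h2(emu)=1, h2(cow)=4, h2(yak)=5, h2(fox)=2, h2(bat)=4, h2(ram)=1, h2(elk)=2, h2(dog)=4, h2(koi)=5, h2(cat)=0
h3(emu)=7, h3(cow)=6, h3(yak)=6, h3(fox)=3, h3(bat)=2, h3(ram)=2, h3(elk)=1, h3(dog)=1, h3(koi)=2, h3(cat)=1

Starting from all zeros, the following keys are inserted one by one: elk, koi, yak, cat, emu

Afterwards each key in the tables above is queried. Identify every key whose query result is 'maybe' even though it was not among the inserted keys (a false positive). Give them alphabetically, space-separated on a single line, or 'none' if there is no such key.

Answer: fox ram

Derivation:
Start: bits=00000000
After insert 'elk': sets bits 1 2 6 -> bits=01100010
After insert 'koi': sets bits 0 2 5 -> bits=11100110
After insert 'yak': sets bits 5 6 -> bits=11100110
After insert 'cat': sets bits 0 1 -> bits=11100110
After insert 'emu': sets bits 1 3 7 -> bits=11110111
Not inserted: bat cow dog fox ram — query each against bits=11110111:
query bat: checks bit2=1, bit4=0, bit5=1 (has a 0) -> no => not a false positive
query cow: checks bit2=1, bit4=0, bit6=1 (has a 0) -> no => not a false positive
query dog: checks bit1=1, bit4=0, bit6=1 (has a 0) -> no => not a false positive
query fox: checks bit1=1, bit2=1, bit3=1 (all 1) -> maybe => FALSE POSITIVE
query ram: checks bit1=1, bit2=1, bit5=1 (all 1) -> maybe => FALSE POSITIVE
False positives (alphabetical): fox ram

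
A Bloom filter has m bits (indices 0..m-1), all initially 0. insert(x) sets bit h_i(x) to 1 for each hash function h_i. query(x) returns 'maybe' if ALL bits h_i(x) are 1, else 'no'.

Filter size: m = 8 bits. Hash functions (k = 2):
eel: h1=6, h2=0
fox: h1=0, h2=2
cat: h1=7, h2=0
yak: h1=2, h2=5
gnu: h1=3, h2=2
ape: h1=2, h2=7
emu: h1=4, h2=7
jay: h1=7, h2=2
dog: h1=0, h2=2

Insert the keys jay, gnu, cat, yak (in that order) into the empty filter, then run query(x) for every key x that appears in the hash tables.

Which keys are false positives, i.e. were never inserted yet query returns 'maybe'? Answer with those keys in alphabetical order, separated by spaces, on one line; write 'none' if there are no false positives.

Start: bits=00000000
After insert 'jay': sets bits 2 7 -> bits=00100001
After insert 'gnu': sets bits 2 3 -> bits=00110001
After insert 'cat': sets bits 0 7 -> bits=10110001
After insert 'yak': sets bits 2 5 -> bits=10110101
Not inserted: ape dog eel emu fox — query each against bits=10110101:
query ape: checks bit2=1, bit7=1 (all 1) -> maybe => FALSE POSITIVE
query dog: checks bit0=1, bit2=1 (all 1) -> maybe => FALSE POSITIVE
query eel: checks bit0=1, bit6=0 (has a 0) -> no => not a false positive
query emu: checks bit4=0, bit7=1 (has a 0) -> no => not a false positive
query fox: checks bit0=1, bit2=1 (all 1) -> maybe => FALSE POSITIVE
False positives (alphabetical): ape dog fox

Answer: ape dog fox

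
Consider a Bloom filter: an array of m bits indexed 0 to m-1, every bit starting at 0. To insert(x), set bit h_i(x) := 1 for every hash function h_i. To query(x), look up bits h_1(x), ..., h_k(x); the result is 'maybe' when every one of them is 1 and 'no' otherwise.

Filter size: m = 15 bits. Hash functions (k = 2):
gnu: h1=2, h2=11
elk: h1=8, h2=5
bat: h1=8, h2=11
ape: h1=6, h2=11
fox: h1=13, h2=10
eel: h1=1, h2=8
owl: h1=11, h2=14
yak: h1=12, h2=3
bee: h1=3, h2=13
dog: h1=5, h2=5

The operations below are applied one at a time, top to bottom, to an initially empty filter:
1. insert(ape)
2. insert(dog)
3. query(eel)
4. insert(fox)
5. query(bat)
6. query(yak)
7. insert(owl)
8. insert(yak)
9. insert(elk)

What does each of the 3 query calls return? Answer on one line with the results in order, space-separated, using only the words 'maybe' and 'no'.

Start: bits=000000000000000
Op 1: insert ape -> sets bits 6 11 -> bits=000000100001000
Op 2: insert dog -> sets bits 5 -> bits=000001100001000
Op 3: query eel -> checks bit1=0, bit8=0 (has a 0) -> no
Op 4: insert fox -> sets bits 10 13 -> bits=000001100011010
Op 5: query bat -> checks bit8=0, bit11=1 (has a 0) -> no
Op 6: query yak -> checks bit3=0, bit12=0 (has a 0) -> no
Op 7: insert owl -> sets bits 11 14 -> bits=000001100011011
Op 8: insert yak -> sets bits 3 12 -> bits=000101100011111
Op 9: insert elk -> sets bits 5 8 -> bits=000101101011111
Query results in order: no no no

Answer: no no no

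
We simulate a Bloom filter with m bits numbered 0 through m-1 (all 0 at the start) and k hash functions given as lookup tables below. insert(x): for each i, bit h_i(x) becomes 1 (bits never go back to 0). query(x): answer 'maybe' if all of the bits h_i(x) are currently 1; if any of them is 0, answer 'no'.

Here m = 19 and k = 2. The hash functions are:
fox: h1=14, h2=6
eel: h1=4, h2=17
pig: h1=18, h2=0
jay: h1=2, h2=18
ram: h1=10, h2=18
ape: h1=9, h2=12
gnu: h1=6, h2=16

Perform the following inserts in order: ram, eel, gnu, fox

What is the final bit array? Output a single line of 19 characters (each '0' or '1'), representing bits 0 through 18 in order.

Start: bits=0000000000000000000
After insert 'ram': sets bits 10 18 -> bits=0000000000100000001
After insert 'eel': sets bits 4 17 -> bits=0000100000100000011
After insert 'gnu': sets bits 6 16 -> bits=0000101000100000111
After insert 'fox': sets bits 6 14 -> bits=0000101000100010111

Answer: 0000101000100010111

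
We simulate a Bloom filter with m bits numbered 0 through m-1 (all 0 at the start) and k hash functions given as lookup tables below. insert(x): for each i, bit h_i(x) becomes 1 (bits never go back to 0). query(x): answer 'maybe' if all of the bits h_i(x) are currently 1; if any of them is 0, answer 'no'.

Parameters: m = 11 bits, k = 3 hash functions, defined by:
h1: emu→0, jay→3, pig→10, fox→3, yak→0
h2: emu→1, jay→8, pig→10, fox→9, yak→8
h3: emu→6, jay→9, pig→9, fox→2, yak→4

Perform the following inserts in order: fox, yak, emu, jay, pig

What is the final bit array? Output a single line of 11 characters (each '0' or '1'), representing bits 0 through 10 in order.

Answer: 11111010111

Derivation:
Start: bits=00000000000
After insert 'fox': sets bits 2 3 9 -> bits=00110000010
After insert 'yak': sets bits 0 4 8 -> bits=10111000110
After insert 'emu': sets bits 0 1 6 -> bits=11111010110
After insert 'jay': sets bits 3 8 9 -> bits=11111010110
After insert 'pig': sets bits 9 10 -> bits=11111010111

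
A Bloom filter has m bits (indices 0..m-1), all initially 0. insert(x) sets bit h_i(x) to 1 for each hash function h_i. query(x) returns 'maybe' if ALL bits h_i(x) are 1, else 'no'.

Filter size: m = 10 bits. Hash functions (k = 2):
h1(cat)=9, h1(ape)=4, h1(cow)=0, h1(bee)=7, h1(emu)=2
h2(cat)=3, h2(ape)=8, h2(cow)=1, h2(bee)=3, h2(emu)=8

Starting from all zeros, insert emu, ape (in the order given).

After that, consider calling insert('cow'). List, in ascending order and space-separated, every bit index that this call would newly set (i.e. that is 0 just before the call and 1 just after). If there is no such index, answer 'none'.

Answer: 0 1

Derivation:
Start: bits=0000000000
After insert 'emu': sets bits 2 8 -> bits=0010000010
After insert 'ape': sets bits 4 8 -> bits=0010100010
insert 'cow' would touch bits 0 1; currently bit0=0, bit1=0
Bits that are 0 among those (would change 0->1): 0 1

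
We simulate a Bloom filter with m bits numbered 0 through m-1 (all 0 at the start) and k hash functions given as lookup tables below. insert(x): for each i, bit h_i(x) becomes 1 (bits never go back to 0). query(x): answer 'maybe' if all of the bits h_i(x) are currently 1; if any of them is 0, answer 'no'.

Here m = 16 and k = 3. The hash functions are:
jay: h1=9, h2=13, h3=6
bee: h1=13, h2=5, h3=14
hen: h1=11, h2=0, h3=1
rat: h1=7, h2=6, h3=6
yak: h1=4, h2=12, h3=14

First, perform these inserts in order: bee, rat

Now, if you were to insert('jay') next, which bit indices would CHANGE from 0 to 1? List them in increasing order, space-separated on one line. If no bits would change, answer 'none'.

Start: bits=0000000000000000
After insert 'bee': sets bits 5 13 14 -> bits=0000010000000110
After insert 'rat': sets bits 6 7 -> bits=0000011100000110
insert 'jay' would touch bits 6 9 13; currently bit6=1, bit9=0, bit13=1
Bits that are 0 among those (would change 0->1): 9

Answer: 9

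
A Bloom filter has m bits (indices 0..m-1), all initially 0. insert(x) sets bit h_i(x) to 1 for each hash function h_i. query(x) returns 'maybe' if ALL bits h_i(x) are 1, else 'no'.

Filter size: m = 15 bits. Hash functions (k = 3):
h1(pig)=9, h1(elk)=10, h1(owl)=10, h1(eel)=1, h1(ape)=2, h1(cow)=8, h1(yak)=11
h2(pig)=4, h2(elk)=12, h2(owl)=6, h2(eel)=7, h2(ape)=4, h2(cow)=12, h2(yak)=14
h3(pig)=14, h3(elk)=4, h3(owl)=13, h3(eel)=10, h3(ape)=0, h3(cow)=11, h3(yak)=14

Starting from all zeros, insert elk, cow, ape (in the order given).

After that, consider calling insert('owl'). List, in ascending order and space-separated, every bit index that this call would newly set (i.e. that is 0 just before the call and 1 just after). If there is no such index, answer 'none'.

Start: bits=000000000000000
After insert 'elk': sets bits 4 10 12 -> bits=000010000010100
After insert 'cow': sets bits 8 11 12 -> bits=000010001011100
After insert 'ape': sets bits 0 2 4 -> bits=101010001011100
insert 'owl' would touch bits 6 10 13; currently bit6=0, bit10=1, bit13=0
Bits that are 0 among those (would change 0->1): 6 13

Answer: 6 13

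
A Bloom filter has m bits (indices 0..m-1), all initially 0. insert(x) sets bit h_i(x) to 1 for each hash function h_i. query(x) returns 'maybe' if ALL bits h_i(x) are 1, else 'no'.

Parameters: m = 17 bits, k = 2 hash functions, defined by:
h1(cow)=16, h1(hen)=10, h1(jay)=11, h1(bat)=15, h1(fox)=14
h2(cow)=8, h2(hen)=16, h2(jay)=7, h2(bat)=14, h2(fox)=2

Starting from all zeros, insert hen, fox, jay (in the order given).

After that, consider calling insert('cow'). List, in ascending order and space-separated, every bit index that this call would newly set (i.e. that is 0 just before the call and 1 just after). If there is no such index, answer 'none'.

Answer: 8

Derivation:
Start: bits=00000000000000000
After insert 'hen': sets bits 10 16 -> bits=00000000001000001
After insert 'fox': sets bits 2 14 -> bits=00100000001000101
After insert 'jay': sets bits 7 11 -> bits=00100001001100101
insert 'cow' would touch bits 8 16; currently bit8=0, bit16=1
Bits that are 0 among those (would change 0->1): 8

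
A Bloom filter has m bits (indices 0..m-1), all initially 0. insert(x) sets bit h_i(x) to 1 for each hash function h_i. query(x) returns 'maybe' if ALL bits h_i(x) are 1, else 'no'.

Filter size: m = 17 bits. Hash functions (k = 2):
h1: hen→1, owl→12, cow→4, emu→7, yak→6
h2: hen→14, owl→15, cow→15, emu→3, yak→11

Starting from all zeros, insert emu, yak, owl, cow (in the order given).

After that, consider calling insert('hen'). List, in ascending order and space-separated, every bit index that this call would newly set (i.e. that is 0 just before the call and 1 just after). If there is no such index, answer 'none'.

Start: bits=00000000000000000
After insert 'emu': sets bits 3 7 -> bits=00010001000000000
After insert 'yak': sets bits 6 11 -> bits=00010011000100000
After insert 'owl': sets bits 12 15 -> bits=00010011000110010
After insert 'cow': sets bits 4 15 -> bits=00011011000110010
insert 'hen' would touch bits 1 14; currently bit1=0, bit14=0
Bits that are 0 among those (would change 0->1): 1 14

Answer: 1 14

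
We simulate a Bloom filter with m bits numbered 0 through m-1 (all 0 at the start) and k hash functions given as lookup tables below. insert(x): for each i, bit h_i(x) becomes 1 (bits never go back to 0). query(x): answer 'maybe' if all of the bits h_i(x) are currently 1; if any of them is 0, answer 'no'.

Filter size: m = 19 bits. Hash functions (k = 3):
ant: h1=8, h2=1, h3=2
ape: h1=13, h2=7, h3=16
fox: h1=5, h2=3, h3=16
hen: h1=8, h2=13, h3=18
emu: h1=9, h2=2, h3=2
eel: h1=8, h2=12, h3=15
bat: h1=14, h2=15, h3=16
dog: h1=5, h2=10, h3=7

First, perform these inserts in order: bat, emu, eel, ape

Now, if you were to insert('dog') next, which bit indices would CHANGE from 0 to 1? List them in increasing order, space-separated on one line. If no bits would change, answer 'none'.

Answer: 5 10

Derivation:
Start: bits=0000000000000000000
After insert 'bat': sets bits 14 15 16 -> bits=0000000000000011100
After insert 'emu': sets bits 2 9 -> bits=0010000001000011100
After insert 'eel': sets bits 8 12 15 -> bits=0010000011001011100
After insert 'ape': sets bits 7 13 16 -> bits=0010000111001111100
insert 'dog' would touch bits 5 7 10; currently bit5=0, bit7=1, bit10=0
Bits that are 0 among those (would change 0->1): 5 10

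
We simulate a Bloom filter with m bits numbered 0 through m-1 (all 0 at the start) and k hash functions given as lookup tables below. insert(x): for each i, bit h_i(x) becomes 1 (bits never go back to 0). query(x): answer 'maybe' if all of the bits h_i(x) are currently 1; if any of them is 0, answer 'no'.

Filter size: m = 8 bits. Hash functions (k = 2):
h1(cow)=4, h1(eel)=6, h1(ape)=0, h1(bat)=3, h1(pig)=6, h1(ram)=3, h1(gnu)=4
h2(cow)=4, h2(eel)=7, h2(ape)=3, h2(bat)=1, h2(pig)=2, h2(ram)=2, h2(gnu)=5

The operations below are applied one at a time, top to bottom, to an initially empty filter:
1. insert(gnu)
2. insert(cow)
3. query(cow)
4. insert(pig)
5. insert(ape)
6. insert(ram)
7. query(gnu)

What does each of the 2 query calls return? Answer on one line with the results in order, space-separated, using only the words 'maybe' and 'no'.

Start: bits=00000000
Op 1: insert gnu -> sets bits 4 5 -> bits=00001100
Op 2: insert cow -> sets bits 4 -> bits=00001100
Op 3: query cow -> checks bit4=1 (all 1) -> maybe
Op 4: insert pig -> sets bits 2 6 -> bits=00101110
Op 5: insert ape -> sets bits 0 3 -> bits=10111110
Op 6: insert ram -> sets bits 2 3 -> bits=10111110
Op 7: query gnu -> checks bit4=1, bit5=1 (all 1) -> maybe
Query results in order: maybe maybe

Answer: maybe maybe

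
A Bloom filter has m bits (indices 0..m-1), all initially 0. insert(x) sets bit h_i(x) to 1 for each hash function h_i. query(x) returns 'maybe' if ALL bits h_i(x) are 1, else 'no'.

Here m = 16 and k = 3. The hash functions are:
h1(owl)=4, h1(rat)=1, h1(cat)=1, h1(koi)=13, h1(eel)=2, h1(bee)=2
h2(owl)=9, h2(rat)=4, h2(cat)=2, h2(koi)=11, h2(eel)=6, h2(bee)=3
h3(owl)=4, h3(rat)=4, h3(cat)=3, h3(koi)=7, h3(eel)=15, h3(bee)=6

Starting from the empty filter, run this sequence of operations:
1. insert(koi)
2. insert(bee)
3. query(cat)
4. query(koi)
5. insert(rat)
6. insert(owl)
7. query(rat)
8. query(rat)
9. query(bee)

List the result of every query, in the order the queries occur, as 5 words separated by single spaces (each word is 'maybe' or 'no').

Answer: no maybe maybe maybe maybe

Derivation:
Start: bits=0000000000000000
Op 1: insert koi -> sets bits 7 11 13 -> bits=0000000100010100
Op 2: insert bee -> sets bits 2 3 6 -> bits=0011001100010100
Op 3: query cat -> checks bit1=0, bit2=1, bit3=1 (has a 0) -> no
Op 4: query koi -> checks bit7=1, bit11=1, bit13=1 (all 1) -> maybe
Op 5: insert rat -> sets bits 1 4 -> bits=0111101100010100
Op 6: insert owl -> sets bits 4 9 -> bits=0111101101010100
Op 7: query rat -> checks bit1=1, bit4=1 (all 1) -> maybe
Op 8: query rat -> checks bit1=1, bit4=1 (all 1) -> maybe
Op 9: query bee -> checks bit2=1, bit3=1, bit6=1 (all 1) -> maybe
Query results in order: no maybe maybe maybe maybe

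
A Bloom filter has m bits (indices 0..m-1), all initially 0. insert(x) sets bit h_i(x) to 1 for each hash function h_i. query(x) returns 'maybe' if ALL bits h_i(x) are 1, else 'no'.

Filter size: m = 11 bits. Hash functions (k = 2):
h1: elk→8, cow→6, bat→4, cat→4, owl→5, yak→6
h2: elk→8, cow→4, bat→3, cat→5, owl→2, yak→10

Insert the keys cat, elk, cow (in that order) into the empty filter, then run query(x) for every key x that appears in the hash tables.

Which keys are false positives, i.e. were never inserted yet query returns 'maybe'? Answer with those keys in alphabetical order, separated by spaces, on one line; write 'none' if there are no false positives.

Answer: none

Derivation:
Start: bits=00000000000
After insert 'cat': sets bits 4 5 -> bits=00001100000
After insert 'elk': sets bits 8 -> bits=00001100100
After insert 'cow': sets bits 4 6 -> bits=00001110100
Not inserted: bat owl yak — query each against bits=00001110100:
query bat: checks bit3=0, bit4=1 (has a 0) -> no => not a false positive
query owl: checks bit2=0, bit5=1 (has a 0) -> no => not a false positive
query yak: checks bit6=1, bit10=0 (has a 0) -> no => not a false positive
False positives (alphabetical): none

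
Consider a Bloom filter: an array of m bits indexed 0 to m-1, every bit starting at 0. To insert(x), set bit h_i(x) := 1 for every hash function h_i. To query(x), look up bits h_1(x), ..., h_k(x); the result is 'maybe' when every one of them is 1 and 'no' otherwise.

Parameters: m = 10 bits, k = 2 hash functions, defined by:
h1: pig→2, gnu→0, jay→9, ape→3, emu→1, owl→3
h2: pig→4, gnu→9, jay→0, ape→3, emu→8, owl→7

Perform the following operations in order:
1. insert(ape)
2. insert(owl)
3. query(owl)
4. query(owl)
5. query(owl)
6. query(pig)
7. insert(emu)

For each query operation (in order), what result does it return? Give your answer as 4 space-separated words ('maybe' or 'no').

Answer: maybe maybe maybe no

Derivation:
Start: bits=0000000000
Op 1: insert ape -> sets bits 3 -> bits=0001000000
Op 2: insert owl -> sets bits 3 7 -> bits=0001000100
Op 3: query owl -> checks bit3=1, bit7=1 (all 1) -> maybe
Op 4: query owl -> checks bit3=1, bit7=1 (all 1) -> maybe
Op 5: query owl -> checks bit3=1, bit7=1 (all 1) -> maybe
Op 6: query pig -> checks bit2=0, bit4=0 (has a 0) -> no
Op 7: insert emu -> sets bits 1 8 -> bits=0101000110
Query results in order: maybe maybe maybe no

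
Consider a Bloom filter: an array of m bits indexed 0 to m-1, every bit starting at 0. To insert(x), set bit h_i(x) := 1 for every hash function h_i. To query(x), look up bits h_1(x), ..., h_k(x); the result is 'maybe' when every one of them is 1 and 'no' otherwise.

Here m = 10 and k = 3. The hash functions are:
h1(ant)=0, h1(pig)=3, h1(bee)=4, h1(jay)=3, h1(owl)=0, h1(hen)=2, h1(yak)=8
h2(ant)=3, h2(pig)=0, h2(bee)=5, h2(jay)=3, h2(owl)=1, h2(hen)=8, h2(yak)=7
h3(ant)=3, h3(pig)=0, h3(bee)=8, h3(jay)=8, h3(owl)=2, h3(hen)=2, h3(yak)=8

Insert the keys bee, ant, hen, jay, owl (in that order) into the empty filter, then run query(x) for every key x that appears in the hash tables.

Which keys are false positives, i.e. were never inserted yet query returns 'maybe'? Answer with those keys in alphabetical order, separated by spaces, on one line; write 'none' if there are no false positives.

Start: bits=0000000000
After insert 'bee': sets bits 4 5 8 -> bits=0000110010
After insert 'ant': sets bits 0 3 -> bits=1001110010
After insert 'hen': sets bits 2 8 -> bits=1011110010
After insert 'jay': sets bits 3 8 -> bits=1011110010
After insert 'owl': sets bits 0 1 2 -> bits=1111110010
Not inserted: pig yak — query each against bits=1111110010:
query pig: checks bit0=1, bit3=1 (all 1) -> maybe => FALSE POSITIVE
query yak: checks bit7=0, bit8=1 (has a 0) -> no => not a false positive
False positives (alphabetical): pig

Answer: pig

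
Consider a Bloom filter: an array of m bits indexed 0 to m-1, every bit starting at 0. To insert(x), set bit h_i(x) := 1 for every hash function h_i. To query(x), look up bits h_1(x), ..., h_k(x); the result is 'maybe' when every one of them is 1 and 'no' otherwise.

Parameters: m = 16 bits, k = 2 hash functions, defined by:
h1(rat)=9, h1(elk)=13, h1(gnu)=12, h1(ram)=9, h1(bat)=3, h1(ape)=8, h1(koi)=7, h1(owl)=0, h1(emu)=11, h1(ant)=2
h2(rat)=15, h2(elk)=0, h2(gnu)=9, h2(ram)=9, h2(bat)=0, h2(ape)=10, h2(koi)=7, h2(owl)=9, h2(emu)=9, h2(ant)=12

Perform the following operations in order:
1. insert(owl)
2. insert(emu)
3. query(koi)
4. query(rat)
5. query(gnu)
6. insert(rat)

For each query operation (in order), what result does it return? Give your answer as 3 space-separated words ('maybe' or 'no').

Start: bits=0000000000000000
Op 1: insert owl -> sets bits 0 9 -> bits=1000000001000000
Op 2: insert emu -> sets bits 9 11 -> bits=1000000001010000
Op 3: query koi -> checks bit7=0 (has a 0) -> no
Op 4: query rat -> checks bit9=1, bit15=0 (has a 0) -> no
Op 5: query gnu -> checks bit9=1, bit12=0 (has a 0) -> no
Op 6: insert rat -> sets bits 9 15 -> bits=1000000001010001
Query results in order: no no no

Answer: no no no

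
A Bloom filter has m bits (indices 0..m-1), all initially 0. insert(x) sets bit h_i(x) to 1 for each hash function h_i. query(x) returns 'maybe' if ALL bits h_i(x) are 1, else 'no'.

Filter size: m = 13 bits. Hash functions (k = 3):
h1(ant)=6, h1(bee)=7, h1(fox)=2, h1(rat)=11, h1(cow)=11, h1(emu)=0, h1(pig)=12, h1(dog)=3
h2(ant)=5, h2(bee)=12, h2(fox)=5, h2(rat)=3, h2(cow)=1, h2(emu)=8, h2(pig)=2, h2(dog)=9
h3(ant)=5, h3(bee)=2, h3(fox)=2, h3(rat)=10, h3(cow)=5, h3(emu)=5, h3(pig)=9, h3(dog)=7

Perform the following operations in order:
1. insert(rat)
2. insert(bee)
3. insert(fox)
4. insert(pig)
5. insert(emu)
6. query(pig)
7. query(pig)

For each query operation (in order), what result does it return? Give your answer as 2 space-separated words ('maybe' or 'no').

Start: bits=0000000000000
Op 1: insert rat -> sets bits 3 10 11 -> bits=0001000000110
Op 2: insert bee -> sets bits 2 7 12 -> bits=0011000100111
Op 3: insert fox -> sets bits 2 5 -> bits=0011010100111
Op 4: insert pig -> sets bits 2 9 12 -> bits=0011010101111
Op 5: insert emu -> sets bits 0 5 8 -> bits=1011010111111
Op 6: query pig -> checks bit2=1, bit9=1, bit12=1 (all 1) -> maybe
Op 7: query pig -> checks bit2=1, bit9=1, bit12=1 (all 1) -> maybe
Query results in order: maybe maybe

Answer: maybe maybe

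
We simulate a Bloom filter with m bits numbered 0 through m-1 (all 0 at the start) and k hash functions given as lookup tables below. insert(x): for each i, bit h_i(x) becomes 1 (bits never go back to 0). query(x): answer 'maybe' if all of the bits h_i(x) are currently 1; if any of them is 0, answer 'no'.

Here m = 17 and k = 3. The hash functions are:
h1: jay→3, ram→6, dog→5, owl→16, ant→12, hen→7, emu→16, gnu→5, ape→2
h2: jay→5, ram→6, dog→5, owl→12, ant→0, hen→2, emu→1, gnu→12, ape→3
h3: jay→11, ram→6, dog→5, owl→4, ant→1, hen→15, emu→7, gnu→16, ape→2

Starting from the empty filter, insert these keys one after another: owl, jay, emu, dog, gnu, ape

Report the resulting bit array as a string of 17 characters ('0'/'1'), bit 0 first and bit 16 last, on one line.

Answer: 01111101000110001

Derivation:
Start: bits=00000000000000000
After insert 'owl': sets bits 4 12 16 -> bits=00001000000010001
After insert 'jay': sets bits 3 5 11 -> bits=00011100000110001
After insert 'emu': sets bits 1 7 16 -> bits=01011101000110001
After insert 'dog': sets bits 5 -> bits=01011101000110001
After insert 'gnu': sets bits 5 12 16 -> bits=01011101000110001
After insert 'ape': sets bits 2 3 -> bits=01111101000110001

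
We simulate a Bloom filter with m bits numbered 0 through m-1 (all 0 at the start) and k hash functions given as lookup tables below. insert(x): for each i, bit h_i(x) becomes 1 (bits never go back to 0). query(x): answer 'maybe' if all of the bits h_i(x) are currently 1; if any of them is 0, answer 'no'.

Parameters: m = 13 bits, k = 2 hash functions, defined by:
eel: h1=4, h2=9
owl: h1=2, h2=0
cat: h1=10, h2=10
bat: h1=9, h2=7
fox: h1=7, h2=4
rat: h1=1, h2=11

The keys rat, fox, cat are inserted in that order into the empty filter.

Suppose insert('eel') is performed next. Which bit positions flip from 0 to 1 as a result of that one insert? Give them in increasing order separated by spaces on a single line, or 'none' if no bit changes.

Start: bits=0000000000000
After insert 'rat': sets bits 1 11 -> bits=0100000000010
After insert 'fox': sets bits 4 7 -> bits=0100100100010
After insert 'cat': sets bits 10 -> bits=0100100100110
insert 'eel' would touch bits 4 9; currently bit4=1, bit9=0
Bits that are 0 among those (would change 0->1): 9

Answer: 9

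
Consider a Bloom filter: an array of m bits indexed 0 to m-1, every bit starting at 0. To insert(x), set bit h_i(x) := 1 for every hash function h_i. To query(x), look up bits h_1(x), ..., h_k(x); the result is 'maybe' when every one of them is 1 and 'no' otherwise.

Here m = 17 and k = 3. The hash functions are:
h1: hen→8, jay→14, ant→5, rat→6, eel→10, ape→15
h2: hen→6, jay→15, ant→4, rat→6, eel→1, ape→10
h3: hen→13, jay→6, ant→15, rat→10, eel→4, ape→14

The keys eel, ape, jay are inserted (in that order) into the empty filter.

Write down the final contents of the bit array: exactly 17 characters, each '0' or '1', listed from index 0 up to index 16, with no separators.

Start: bits=00000000000000000
After insert 'eel': sets bits 1 4 10 -> bits=01001000001000000
After insert 'ape': sets bits 10 14 15 -> bits=01001000001000110
After insert 'jay': sets bits 6 14 15 -> bits=01001010001000110

Answer: 01001010001000110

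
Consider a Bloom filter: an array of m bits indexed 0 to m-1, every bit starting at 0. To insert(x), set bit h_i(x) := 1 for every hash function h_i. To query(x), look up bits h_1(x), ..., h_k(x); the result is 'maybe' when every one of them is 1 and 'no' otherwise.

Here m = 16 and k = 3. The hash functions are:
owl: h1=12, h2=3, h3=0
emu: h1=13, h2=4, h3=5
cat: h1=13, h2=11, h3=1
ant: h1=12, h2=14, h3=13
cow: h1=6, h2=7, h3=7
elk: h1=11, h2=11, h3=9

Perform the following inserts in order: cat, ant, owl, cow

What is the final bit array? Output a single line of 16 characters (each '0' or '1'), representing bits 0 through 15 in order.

Start: bits=0000000000000000
After insert 'cat': sets bits 1 11 13 -> bits=0100000000010100
After insert 'ant': sets bits 12 13 14 -> bits=0100000000011110
After insert 'owl': sets bits 0 3 12 -> bits=1101000000011110
After insert 'cow': sets bits 6 7 -> bits=1101001100011110

Answer: 1101001100011110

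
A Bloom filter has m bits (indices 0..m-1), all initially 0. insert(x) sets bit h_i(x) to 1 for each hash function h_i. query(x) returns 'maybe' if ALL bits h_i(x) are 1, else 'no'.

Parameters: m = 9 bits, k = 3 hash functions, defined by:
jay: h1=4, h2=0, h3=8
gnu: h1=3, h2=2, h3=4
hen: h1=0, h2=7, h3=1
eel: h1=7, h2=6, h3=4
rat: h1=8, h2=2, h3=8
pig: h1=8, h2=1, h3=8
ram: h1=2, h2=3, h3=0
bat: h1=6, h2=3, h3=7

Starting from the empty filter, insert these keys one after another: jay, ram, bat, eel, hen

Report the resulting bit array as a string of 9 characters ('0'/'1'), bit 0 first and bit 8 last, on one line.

Start: bits=000000000
After insert 'jay': sets bits 0 4 8 -> bits=100010001
After insert 'ram': sets bits 0 2 3 -> bits=101110001
After insert 'bat': sets bits 3 6 7 -> bits=101110111
After insert 'eel': sets bits 4 6 7 -> bits=101110111
After insert 'hen': sets bits 0 1 7 -> bits=111110111

Answer: 111110111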